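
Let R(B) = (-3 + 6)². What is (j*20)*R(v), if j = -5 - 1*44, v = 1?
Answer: -8820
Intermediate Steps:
j = -49 (j = -5 - 44 = -49)
R(B) = 9 (R(B) = 3² = 9)
(j*20)*R(v) = -49*20*9 = -980*9 = -8820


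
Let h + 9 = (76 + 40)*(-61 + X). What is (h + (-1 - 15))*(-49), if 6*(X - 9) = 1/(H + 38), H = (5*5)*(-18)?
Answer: 183419495/618 ≈ 2.9680e+5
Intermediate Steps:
H = -450 (H = 25*(-18) = -450)
X = 22247/2472 (X = 9 + 1/(6*(-450 + 38)) = 9 + (1/6)/(-412) = 9 + (1/6)*(-1/412) = 9 - 1/2472 = 22247/2472 ≈ 8.9996)
h = -3733367/618 (h = -9 + (76 + 40)*(-61 + 22247/2472) = -9 + 116*(-128545/2472) = -9 - 3727805/618 = -3733367/618 ≈ -6041.0)
(h + (-1 - 15))*(-49) = (-3733367/618 + (-1 - 15))*(-49) = (-3733367/618 - 16)*(-49) = -3743255/618*(-49) = 183419495/618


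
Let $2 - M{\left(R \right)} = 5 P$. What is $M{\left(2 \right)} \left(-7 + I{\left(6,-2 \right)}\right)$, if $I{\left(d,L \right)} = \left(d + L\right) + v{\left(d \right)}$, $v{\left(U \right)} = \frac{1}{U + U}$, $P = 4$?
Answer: $\frac{105}{2} \approx 52.5$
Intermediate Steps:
$v{\left(U \right)} = \frac{1}{2 U}$
$M{\left(R \right)} = -18$ ($M{\left(R \right)} = 2 - 5 \cdot 4 = 2 - 20 = -18$)
$I{\left(d,L \right)} = L + d + \frac{1}{2 d}$ ($I{\left(d,L \right)} = \left(d + L\right) + \frac{1}{2 d} = \left(L + d\right) + \frac{1}{2 d} = L + d + \frac{1}{2 d}$)
$M{\left(2 \right)} \left(-7 + I{\left(6,-2 \right)}\right) = - 18 \left(-7 + \left(-2 + 6 + \frac{1}{2 \cdot 6}\right)\right) = - 18 \left(-7 + \left(-2 + 6 + \frac{1}{2} \cdot \frac{1}{6}\right)\right) = - 18 \left(-7 + \left(-2 + 6 + \frac{1}{12}\right)\right) = - 18 \left(-7 + \frac{49}{12}\right) = \left(-18\right) \left(- \frac{35}{12}\right) = \frac{105}{2}$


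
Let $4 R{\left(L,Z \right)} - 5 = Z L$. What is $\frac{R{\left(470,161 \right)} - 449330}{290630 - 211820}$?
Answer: $- \frac{344329}{63048} \approx -5.4614$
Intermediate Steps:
$R{\left(L,Z \right)} = \frac{5}{4} + \frac{L Z}{4}$ ($R{\left(L,Z \right)} = \frac{5}{4} + \frac{Z L}{4} = \frac{5}{4} + \frac{L Z}{4}$)
$\frac{R{\left(470,161 \right)} - 449330}{290630 - 211820} = \frac{\left(\frac{5}{4} + \frac{1}{4} \cdot 470 \cdot 161\right) - 449330}{290630 - 211820} = \frac{\left(\frac{5}{4} + \frac{37835}{2}\right) - 449330}{78810} = \left(\frac{75675}{4} - 449330\right) \frac{1}{78810} = \left(- \frac{1721645}{4}\right) \frac{1}{78810} = - \frac{344329}{63048}$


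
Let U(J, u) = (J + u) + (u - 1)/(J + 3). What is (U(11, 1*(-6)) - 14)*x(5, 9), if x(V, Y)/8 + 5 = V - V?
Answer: 380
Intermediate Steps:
U(J, u) = J + u + (-1 + u)/(3 + J) (U(J, u) = (J + u) + (-1 + u)/(3 + J) = J + u + (-1 + u)/(3 + J))
x(V, Y) = -40 (x(V, Y) = -40 + 8*(V - V) = -40 + 8*0 = -40 + 0 = -40)
(U(11, 1*(-6)) - 14)*x(5, 9) = ((-1 + 11² + 3*11 + 4*(1*(-6)) + 11*(1*(-6)))/(3 + 11) - 14)*(-40) = ((-1 + 121 + 33 + 4*(-6) + 11*(-6))/14 - 14)*(-40) = ((-1 + 121 + 33 - 24 - 66)/14 - 14)*(-40) = ((1/14)*63 - 14)*(-40) = (9/2 - 14)*(-40) = -19/2*(-40) = 380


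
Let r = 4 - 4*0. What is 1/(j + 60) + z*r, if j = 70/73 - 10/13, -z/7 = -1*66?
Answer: 105558709/57120 ≈ 1848.0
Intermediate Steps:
z = 462 (z = -(-7)*66 = -7*(-66) = 462)
j = 180/949 (j = 70*(1/73) - 10*1/13 = 70/73 - 10/13 = 180/949 ≈ 0.18967)
r = 4 (r = 4 + 0 = 4)
1/(j + 60) + z*r = 1/(180/949 + 60) + 462*4 = 1/(57120/949) + 1848 = 949/57120 + 1848 = 105558709/57120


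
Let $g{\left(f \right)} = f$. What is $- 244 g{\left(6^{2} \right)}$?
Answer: $-8784$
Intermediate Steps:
$- 244 g{\left(6^{2} \right)} = - 244 \cdot 6^{2} = \left(-244\right) 36 = -8784$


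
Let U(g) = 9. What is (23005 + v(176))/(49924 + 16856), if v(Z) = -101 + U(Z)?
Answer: 22913/66780 ≈ 0.34311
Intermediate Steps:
v(Z) = -92 (v(Z) = -101 + 9 = -92)
(23005 + v(176))/(49924 + 16856) = (23005 - 92)/(49924 + 16856) = 22913/66780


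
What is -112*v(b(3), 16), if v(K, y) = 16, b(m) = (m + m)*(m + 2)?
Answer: -1792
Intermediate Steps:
b(m) = 2*m*(2 + m) (b(m) = (2*m)*(2 + m) = 2*m*(2 + m))
-112*v(b(3), 16) = -112*16 = -1792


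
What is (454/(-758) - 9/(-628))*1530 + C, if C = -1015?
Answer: -227237015/119006 ≈ -1909.5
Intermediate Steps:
(454/(-758) - 9/(-628))*1530 + C = (454/(-758) - 9/(-628))*1530 - 1015 = (454*(-1/758) - 9*(-1/628))*1530 - 1015 = (-227/379 + 9/628)*1530 - 1015 = -139145/238012*1530 - 1015 = -106445925/119006 - 1015 = -227237015/119006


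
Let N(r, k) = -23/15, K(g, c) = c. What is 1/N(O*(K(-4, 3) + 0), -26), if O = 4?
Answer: -15/23 ≈ -0.65217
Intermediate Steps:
N(r, k) = -23/15 (N(r, k) = -23*1/15 = -23/15)
1/N(O*(K(-4, 3) + 0), -26) = 1/(-23/15) = -15/23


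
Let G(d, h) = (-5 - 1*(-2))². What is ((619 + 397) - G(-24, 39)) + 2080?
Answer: 3087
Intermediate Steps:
G(d, h) = 9 (G(d, h) = (-5 + 2)² = (-3)² = 9)
((619 + 397) - G(-24, 39)) + 2080 = ((619 + 397) - 1*9) + 2080 = (1016 - 9) + 2080 = 1007 + 2080 = 3087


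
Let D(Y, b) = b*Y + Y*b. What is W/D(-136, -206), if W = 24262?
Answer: 12131/28016 ≈ 0.43300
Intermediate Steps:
D(Y, b) = 2*Y*b (D(Y, b) = Y*b + Y*b = 2*Y*b)
W/D(-136, -206) = 24262/((2*(-136)*(-206))) = 24262/56032 = 24262*(1/56032) = 12131/28016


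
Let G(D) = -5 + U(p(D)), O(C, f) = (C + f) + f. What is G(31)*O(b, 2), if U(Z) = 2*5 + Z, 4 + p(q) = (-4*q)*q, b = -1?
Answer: -11529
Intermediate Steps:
p(q) = -4 - 4*q² (p(q) = -4 + (-4*q)*q = -4 - 4*q²)
U(Z) = 10 + Z
O(C, f) = C + 2*f
G(D) = 1 - 4*D² (G(D) = -5 + (10 + (-4 - 4*D²)) = -5 + (6 - 4*D²) = 1 - 4*D²)
G(31)*O(b, 2) = (1 - 4*31²)*(-1 + 2*2) = (1 - 4*961)*(-1 + 4) = (1 - 3844)*3 = -3843*3 = -11529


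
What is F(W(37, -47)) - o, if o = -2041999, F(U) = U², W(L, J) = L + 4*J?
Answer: 2064800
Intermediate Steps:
F(W(37, -47)) - o = (37 + 4*(-47))² - 1*(-2041999) = (37 - 188)² + 2041999 = (-151)² + 2041999 = 22801 + 2041999 = 2064800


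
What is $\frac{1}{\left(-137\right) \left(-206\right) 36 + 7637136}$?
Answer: $\frac{1}{8653128} \approx 1.1557 \cdot 10^{-7}$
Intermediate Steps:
$\frac{1}{\left(-137\right) \left(-206\right) 36 + 7637136} = \frac{1}{28222 \cdot 36 + 7637136} = \frac{1}{1015992 + 7637136} = \frac{1}{8653128}$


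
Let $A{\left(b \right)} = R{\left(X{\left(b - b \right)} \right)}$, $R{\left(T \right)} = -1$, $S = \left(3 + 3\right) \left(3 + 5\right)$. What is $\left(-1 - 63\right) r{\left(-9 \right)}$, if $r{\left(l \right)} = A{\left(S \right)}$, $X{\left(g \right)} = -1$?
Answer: $64$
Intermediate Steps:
$S = 48$ ($S = 6 \cdot 8 = 48$)
$A{\left(b \right)} = -1$
$r{\left(l \right)} = -1$
$\left(-1 - 63\right) r{\left(-9 \right)} = \left(-1 - 63\right) \left(-1\right) = \left(-64\right) \left(-1\right) = 64$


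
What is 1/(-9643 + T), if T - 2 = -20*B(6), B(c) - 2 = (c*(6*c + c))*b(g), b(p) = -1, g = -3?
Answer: -1/4641 ≈ -0.00021547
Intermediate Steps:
B(c) = 2 - 7*c² (B(c) = 2 + (c*(6*c + c))*(-1) = 2 + (c*(7*c))*(-1) = 2 + (7*c²)*(-1) = 2 - 7*c²)
T = 5002 (T = 2 - 20*(2 - 7*6²) = 2 - 20*(2 - 7*36) = 2 - 20*(2 - 252) = 2 - 20*(-250) = 2 + 5000 = 5002)
1/(-9643 + T) = 1/(-9643 + 5002) = 1/(-4641) = -1/4641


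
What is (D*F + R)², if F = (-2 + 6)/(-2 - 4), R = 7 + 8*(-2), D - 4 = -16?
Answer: 1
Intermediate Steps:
D = -12 (D = 4 - 16 = -12)
R = -9 (R = 7 - 16 = -9)
F = -⅔ (F = 4/(-6) = 4*(-⅙) = -⅔ ≈ -0.66667)
(D*F + R)² = (-12*(-⅔) - 9)² = (8 - 9)² = (-1)² = 1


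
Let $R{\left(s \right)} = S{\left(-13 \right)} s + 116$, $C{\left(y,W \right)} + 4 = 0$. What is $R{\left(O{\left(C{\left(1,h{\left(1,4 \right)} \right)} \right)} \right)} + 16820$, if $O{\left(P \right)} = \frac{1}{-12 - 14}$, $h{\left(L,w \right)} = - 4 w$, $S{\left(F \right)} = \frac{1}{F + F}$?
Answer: $\frac{11448737}{676} \approx 16936.0$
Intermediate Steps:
$S{\left(F \right)} = \frac{1}{2 F}$
$C{\left(y,W \right)} = -4$ ($C{\left(y,W \right)} = -4 + 0 = -4$)
$O{\left(P \right)} = - \frac{1}{26}$ ($O{\left(P \right)} = \frac{1}{-26} = - \frac{1}{26}$)
$R{\left(s \right)} = 116 - \frac{s}{26}$ ($R{\left(s \right)} = \frac{1}{2 \left(-13\right)} s + 116 = \frac{1}{2} \left(- \frac{1}{13}\right) s + 116 = - \frac{s}{26} + 116 = 116 - \frac{s}{26}$)
$R{\left(O{\left(C{\left(1,h{\left(1,4 \right)} \right)} \right)} \right)} + 16820 = \left(116 - - \frac{1}{676}\right) + 16820 = \left(116 + \frac{1}{676}\right) + 16820 = \frac{78417}{676} + 16820 = \frac{11448737}{676}$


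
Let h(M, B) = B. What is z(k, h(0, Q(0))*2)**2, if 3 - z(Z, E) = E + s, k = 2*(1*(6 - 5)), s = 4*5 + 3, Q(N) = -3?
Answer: 196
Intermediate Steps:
s = 23 (s = 20 + 3 = 23)
k = 2 (k = 2*(1*1) = 2*1 = 2)
z(Z, E) = -20 - E (z(Z, E) = 3 - (E + 23) = 3 - (23 + E) = 3 + (-23 - E) = -20 - E)
z(k, h(0, Q(0))*2)**2 = (-20 - (-3)*2)**2 = (-20 - 1*(-6))**2 = (-20 + 6)**2 = (-14)**2 = 196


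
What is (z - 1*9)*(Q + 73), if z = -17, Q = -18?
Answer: -1430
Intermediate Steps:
(z - 1*9)*(Q + 73) = (-17 - 1*9)*(-18 + 73) = (-17 - 9)*55 = -26*55 = -1430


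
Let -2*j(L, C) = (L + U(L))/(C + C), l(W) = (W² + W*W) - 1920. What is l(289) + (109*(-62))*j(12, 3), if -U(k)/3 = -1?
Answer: 347139/2 ≈ 1.7357e+5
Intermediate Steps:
U(k) = 3 (U(k) = -3*(-1) = 3)
l(W) = -1920 + 2*W² (l(W) = (W² + W²) - 1920 = 2*W² - 1920 = -1920 + 2*W²)
j(L, C) = -(3 + L)/(4*C) (j(L, C) = -(L + 3)/(2*(C + C)) = -(3 + L)/(2*(2*C)) = -(3 + L)*1/(2*C)/2 = -(3 + L)/(4*C))
l(289) + (109*(-62))*j(12, 3) = (-1920 + 2*289²) + (109*(-62))*((¼)*(-3 - 1*12)/3) = (-1920 + 2*83521) - 3379*(-3 - 12)/(2*3) = (-1920 + 167042) - 3379*(-15)/(2*3) = 165122 - 6758*(-5/4) = 165122 + 16895/2 = 347139/2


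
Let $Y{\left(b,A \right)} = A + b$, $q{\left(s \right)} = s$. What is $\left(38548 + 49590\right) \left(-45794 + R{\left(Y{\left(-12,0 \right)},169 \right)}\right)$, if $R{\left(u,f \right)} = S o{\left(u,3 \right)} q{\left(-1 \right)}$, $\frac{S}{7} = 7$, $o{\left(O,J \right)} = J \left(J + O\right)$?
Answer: $-3919584998$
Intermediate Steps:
$S = 49$ ($S = 7 \cdot 7 = 49$)
$R{\left(u,f \right)} = -441 - 147 u$ ($R{\left(u,f \right)} = 49 \cdot 3 \left(3 + u\right) \left(-1\right) = 49 \left(9 + 3 u\right) \left(-1\right) = \left(441 + 147 u\right) \left(-1\right) = -441 - 147 u$)
$\left(38548 + 49590\right) \left(-45794 + R{\left(Y{\left(-12,0 \right)},169 \right)}\right) = \left(38548 + 49590\right) \left(-45794 - \left(441 + 147 \left(0 - 12\right)\right)\right) = 88138 \left(-45794 - -1323\right) = 88138 \left(-45794 + \left(-441 + 1764\right)\right) = 88138 \left(-45794 + 1323\right) = 88138 \left(-44471\right) = -3919584998$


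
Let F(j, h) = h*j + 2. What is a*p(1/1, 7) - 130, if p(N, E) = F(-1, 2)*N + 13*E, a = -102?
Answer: -9412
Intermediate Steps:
F(j, h) = 2 + h*j
p(N, E) = 13*E (p(N, E) = (2 + 2*(-1))*N + 13*E = (2 - 2)*N + 13*E = 0*N + 13*E = 0 + 13*E = 13*E)
a*p(1/1, 7) - 130 = -1326*7 - 130 = -102*91 - 130 = -9282 - 130 = -9412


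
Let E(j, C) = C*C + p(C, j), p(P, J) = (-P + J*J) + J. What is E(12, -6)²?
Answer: 39204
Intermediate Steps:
p(P, J) = J + J² - P (p(P, J) = (-P + J²) + J = (J² - P) + J = J + J² - P)
E(j, C) = j + C² + j² - C (E(j, C) = C*C + (j + j² - C) = C² + (j + j² - C) = j + C² + j² - C)
E(12, -6)² = (12 + (-6)² + 12² - 1*(-6))² = (12 + 36 + 144 + 6)² = 198² = 39204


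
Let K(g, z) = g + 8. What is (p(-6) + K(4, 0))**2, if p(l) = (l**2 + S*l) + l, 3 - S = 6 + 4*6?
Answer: 41616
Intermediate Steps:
K(g, z) = 8 + g
S = -27 (S = 3 - (6 + 4*6) = 3 - (6 + 24) = 3 - 1*30 = 3 - 30 = -27)
p(l) = l**2 - 26*l (p(l) = (l**2 - 27*l) + l = l**2 - 26*l)
(p(-6) + K(4, 0))**2 = (-6*(-26 - 6) + (8 + 4))**2 = (-6*(-32) + 12)**2 = (192 + 12)**2 = 204**2 = 41616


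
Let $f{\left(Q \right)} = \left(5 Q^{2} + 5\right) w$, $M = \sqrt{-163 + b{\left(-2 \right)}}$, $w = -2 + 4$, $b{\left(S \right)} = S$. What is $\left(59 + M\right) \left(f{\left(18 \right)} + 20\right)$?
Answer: $192930 + 3270 i \sqrt{165} \approx 1.9293 \cdot 10^{5} + 42004.0 i$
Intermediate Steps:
$w = 2$
$M = i \sqrt{165}$ ($M = \sqrt{-163 - 2} = \sqrt{-165} = i \sqrt{165} \approx 12.845 i$)
$f{\left(Q \right)} = 10 + 10 Q^{2}$ ($f{\left(Q \right)} = \left(5 Q^{2} + 5\right) 2 = \left(5 + 5 Q^{2}\right) 2 = 10 + 10 Q^{2}$)
$\left(59 + M\right) \left(f{\left(18 \right)} + 20\right) = \left(59 + i \sqrt{165}\right) \left(\left(10 + 10 \cdot 18^{2}\right) + 20\right) = \left(59 + i \sqrt{165}\right) \left(\left(10 + 10 \cdot 324\right) + 20\right) = \left(59 + i \sqrt{165}\right) \left(\left(10 + 3240\right) + 20\right) = \left(59 + i \sqrt{165}\right) \left(3250 + 20\right) = \left(59 + i \sqrt{165}\right) 3270 = 192930 + 3270 i \sqrt{165}$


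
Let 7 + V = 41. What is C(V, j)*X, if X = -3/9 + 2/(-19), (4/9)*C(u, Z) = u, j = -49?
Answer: -1275/38 ≈ -33.553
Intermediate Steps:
V = 34 (V = -7 + 41 = 34)
C(u, Z) = 9*u/4
X = -25/57 (X = -3*⅑ + 2*(-1/19) = -⅓ - 2/19 = -25/57 ≈ -0.43860)
C(V, j)*X = ((9/4)*34)*(-25/57) = (153/2)*(-25/57) = -1275/38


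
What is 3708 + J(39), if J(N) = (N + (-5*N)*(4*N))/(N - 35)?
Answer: -15549/4 ≈ -3887.3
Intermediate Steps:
J(N) = (N - 20*N²)/(-35 + N)
3708 + J(39) = 3708 + 39*(1 - 20*39)/(-35 + 39) = 3708 + 39*(1 - 780)/4 = 3708 + 39*(¼)*(-779) = 3708 - 30381/4 = -15549/4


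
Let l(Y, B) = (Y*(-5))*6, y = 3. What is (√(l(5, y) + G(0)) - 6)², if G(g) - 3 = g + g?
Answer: (6 - 7*I*√3)² ≈ -111.0 - 145.49*I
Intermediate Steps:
l(Y, B) = -30*Y (l(Y, B) = -5*Y*6 = -30*Y)
G(g) = 3 + 2*g (G(g) = 3 + (g + g) = 3 + 2*g)
(√(l(5, y) + G(0)) - 6)² = (√(-30*5 + (3 + 2*0)) - 6)² = (√(-150 + (3 + 0)) - 6)² = (√(-150 + 3) - 6)² = (√(-147) - 6)² = (7*I*√3 - 6)² = (-6 + 7*I*√3)²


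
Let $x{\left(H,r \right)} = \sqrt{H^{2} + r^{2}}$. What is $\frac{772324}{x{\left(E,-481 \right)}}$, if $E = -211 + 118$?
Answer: $\frac{386162 \sqrt{240010}}{120005} \approx 1576.5$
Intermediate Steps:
$E = -93$
$\frac{772324}{x{\left(E,-481 \right)}} = \frac{772324}{\sqrt{\left(-93\right)^{2} + \left(-481\right)^{2}}} = \frac{772324}{\sqrt{8649 + 231361}} = \frac{772324}{\sqrt{240010}} = 772324 \frac{\sqrt{240010}}{240010} = \frac{386162 \sqrt{240010}}{120005}$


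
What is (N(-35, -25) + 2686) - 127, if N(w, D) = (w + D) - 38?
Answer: 2461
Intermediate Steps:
N(w, D) = -38 + D + w (N(w, D) = (D + w) - 38 = -38 + D + w)
(N(-35, -25) + 2686) - 127 = ((-38 - 25 - 35) + 2686) - 127 = (-98 + 2686) - 127 = 2588 - 127 = 2461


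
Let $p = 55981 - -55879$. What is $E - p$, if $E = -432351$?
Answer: $-544211$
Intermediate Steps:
$p = 111860$ ($p = 55981 + 55879 = 111860$)
$E - p = -432351 - 111860 = -544211$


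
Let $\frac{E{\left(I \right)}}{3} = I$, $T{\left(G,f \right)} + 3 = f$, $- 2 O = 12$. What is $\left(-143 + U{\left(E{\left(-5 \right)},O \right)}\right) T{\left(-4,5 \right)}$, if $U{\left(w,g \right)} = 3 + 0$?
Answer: $-280$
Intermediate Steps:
$O = -6$ ($O = \left(- \frac{1}{2}\right) 12 = -6$)
$T{\left(G,f \right)} = -3 + f$
$E{\left(I \right)} = 3 I$
$U{\left(w,g \right)} = 3$
$\left(-143 + U{\left(E{\left(-5 \right)},O \right)}\right) T{\left(-4,5 \right)} = \left(-143 + 3\right) \left(-3 + 5\right) = \left(-140\right) 2 = -280$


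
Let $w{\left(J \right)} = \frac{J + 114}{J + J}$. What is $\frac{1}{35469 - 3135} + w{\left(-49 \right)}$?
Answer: $- \frac{525403}{792183} \approx -0.66323$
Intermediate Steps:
$w{\left(J \right)} = \frac{114 + J}{2 J}$
$\frac{1}{35469 - 3135} + w{\left(-49 \right)} = \frac{1}{35469 - 3135} + \frac{114 - 49}{2 \left(-49\right)} = \frac{1}{32334} + \frac{1}{2} \left(- \frac{1}{49}\right) 65 = \frac{1}{32334} - \frac{65}{98} = - \frac{525403}{792183}$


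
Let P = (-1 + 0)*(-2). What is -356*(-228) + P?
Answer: 81170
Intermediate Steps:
P = 2 (P = -1*(-2) = 2)
-356*(-228) + P = -356*(-228) + 2 = 81168 + 2 = 81170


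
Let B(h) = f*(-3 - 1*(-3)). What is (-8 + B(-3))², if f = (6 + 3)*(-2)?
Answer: 64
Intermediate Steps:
f = -18 (f = 9*(-2) = -18)
B(h) = 0 (B(h) = -18*(-3 - 1*(-3)) = -18*(-3 + 3) = -18*0 = 0)
(-8 + B(-3))² = (-8 + 0)² = (-8)² = 64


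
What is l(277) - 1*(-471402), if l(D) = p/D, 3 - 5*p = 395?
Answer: 652891378/1385 ≈ 4.7140e+5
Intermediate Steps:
p = -392/5 (p = ⅗ - ⅕*395 = ⅗ - 79 = -392/5 ≈ -78.400)
l(D) = -392/(5*D)
l(277) - 1*(-471402) = -392/5/277 - 1*(-471402) = -392/5*1/277 + 471402 = -392/1385 + 471402 = 652891378/1385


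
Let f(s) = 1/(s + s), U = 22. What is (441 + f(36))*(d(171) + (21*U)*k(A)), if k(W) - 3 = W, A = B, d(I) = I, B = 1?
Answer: 21369769/24 ≈ 8.9041e+5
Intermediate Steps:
A = 1
k(W) = 3 + W
f(s) = 1/(2*s)
(441 + f(36))*(d(171) + (21*U)*k(A)) = (441 + (½)/36)*(171 + (21*22)*(3 + 1)) = (441 + (½)*(1/36))*(171 + 462*4) = (441 + 1/72)*(171 + 1848) = (31753/72)*2019 = 21369769/24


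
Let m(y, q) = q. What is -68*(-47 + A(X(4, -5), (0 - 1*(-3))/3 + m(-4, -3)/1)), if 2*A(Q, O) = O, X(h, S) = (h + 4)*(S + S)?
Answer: 3264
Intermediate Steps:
X(h, S) = 2*S*(4 + h) (X(h, S) = (4 + h)*(2*S) = 2*S*(4 + h))
A(Q, O) = O/2
-68*(-47 + A(X(4, -5), (0 - 1*(-3))/3 + m(-4, -3)/1)) = -68*(-47 + ((0 - 1*(-3))/3 - 3/1)/2) = -68*(-47 + ((0 + 3)*(⅓) - 3*1)/2) = -68*(-47 + (3*(⅓) - 3)/2) = -68*(-47 + (1 - 3)/2) = -68*(-47 + (½)*(-2)) = -68*(-47 - 1) = -68*(-48) = 3264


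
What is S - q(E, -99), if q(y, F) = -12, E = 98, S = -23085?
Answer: -23073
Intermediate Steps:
S - q(E, -99) = -23085 - 1*(-12) = -23085 + 12 = -23073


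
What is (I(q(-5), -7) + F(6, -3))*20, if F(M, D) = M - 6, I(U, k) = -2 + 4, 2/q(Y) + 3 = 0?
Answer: 40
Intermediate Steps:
q(Y) = -2/3 (q(Y) = 2/(-3 + 0) = 2/(-3) = 2*(-1/3) = -2/3)
I(U, k) = 2
F(M, D) = -6 + M
(I(q(-5), -7) + F(6, -3))*20 = (2 + (-6 + 6))*20 = (2 + 0)*20 = 2*20 = 40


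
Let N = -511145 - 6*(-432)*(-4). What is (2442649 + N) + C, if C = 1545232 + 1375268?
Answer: 4841636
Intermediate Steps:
C = 2920500
N = -521513 (N = -511145 - (-2592)*(-4) = -511145 - 1*10368 = -511145 - 10368 = -521513)
(2442649 + N) + C = (2442649 - 521513) + 2920500 = 1921136 + 2920500 = 4841636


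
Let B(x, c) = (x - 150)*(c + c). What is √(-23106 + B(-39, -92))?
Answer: √11670 ≈ 108.03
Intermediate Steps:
B(x, c) = 2*c*(-150 + x) (B(x, c) = (-150 + x)*(2*c) = 2*c*(-150 + x))
√(-23106 + B(-39, -92)) = √(-23106 + 2*(-92)*(-150 - 39)) = √(-23106 + 2*(-92)*(-189)) = √(-23106 + 34776) = √11670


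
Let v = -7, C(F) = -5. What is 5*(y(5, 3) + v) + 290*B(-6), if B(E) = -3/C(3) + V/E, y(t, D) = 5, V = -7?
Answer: 1507/3 ≈ 502.33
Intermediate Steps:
B(E) = 3/5 - 7/E (B(E) = -3/(-5) - 7/E = -3*(-1/5) - 7/E = 3/5 - 7/E)
5*(y(5, 3) + v) + 290*B(-6) = 5*(5 - 7) + 290*(3/5 - 7/(-6)) = 5*(-2) + 290*(3/5 - 7*(-1/6)) = -10 + 290*(3/5 + 7/6) = -10 + 290*(53/30) = -10 + 1537/3 = 1507/3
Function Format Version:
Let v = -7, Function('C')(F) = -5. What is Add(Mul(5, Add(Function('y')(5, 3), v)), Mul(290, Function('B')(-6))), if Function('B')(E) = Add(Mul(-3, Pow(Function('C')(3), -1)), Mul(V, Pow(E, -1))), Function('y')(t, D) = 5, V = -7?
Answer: Rational(1507, 3) ≈ 502.33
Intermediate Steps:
Function('B')(E) = Add(Rational(3, 5), Mul(-7, Pow(E, -1))) (Function('B')(E) = Add(Mul(-3, Pow(-5, -1)), Mul(-7, Pow(E, -1))) = Add(Mul(-3, Rational(-1, 5)), Mul(-7, Pow(E, -1))) = Add(Rational(3, 5), Mul(-7, Pow(E, -1))))
Add(Mul(5, Add(Function('y')(5, 3), v)), Mul(290, Function('B')(-6))) = Add(Mul(5, Add(5, -7)), Mul(290, Add(Rational(3, 5), Mul(-7, Pow(-6, -1))))) = Add(Mul(5, -2), Mul(290, Add(Rational(3, 5), Mul(-7, Rational(-1, 6))))) = Add(-10, Mul(290, Add(Rational(3, 5), Rational(7, 6)))) = Add(-10, Mul(290, Rational(53, 30))) = Add(-10, Rational(1537, 3)) = Rational(1507, 3)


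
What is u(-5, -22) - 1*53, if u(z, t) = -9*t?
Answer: 145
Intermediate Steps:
u(-5, -22) - 1*53 = -9*(-22) - 1*53 = 198 - 53 = 145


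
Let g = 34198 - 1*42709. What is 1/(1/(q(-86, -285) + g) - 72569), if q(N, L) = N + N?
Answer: -8683/630116628 ≈ -1.3780e-5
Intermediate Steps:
q(N, L) = 2*N
g = -8511 (g = 34198 - 42709 = -8511)
1/(1/(q(-86, -285) + g) - 72569) = 1/(1/(2*(-86) - 8511) - 72569) = 1/(1/(-172 - 8511) - 72569) = 1/(1/(-8683) - 72569) = 1/(-1/8683 - 72569) = 1/(-630116628/8683) = -8683/630116628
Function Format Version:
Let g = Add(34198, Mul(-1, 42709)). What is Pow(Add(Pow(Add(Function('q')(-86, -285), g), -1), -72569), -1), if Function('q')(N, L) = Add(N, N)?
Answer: Rational(-8683, 630116628) ≈ -1.3780e-5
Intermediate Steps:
Function('q')(N, L) = Mul(2, N)
g = -8511 (g = Add(34198, -42709) = -8511)
Pow(Add(Pow(Add(Function('q')(-86, -285), g), -1), -72569), -1) = Pow(Add(Pow(Add(Mul(2, -86), -8511), -1), -72569), -1) = Pow(Add(Pow(Add(-172, -8511), -1), -72569), -1) = Pow(Add(Pow(-8683, -1), -72569), -1) = Pow(Add(Rational(-1, 8683), -72569), -1) = Pow(Rational(-630116628, 8683), -1) = Rational(-8683, 630116628)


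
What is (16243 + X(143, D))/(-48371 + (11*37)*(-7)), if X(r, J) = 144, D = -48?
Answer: -16387/51220 ≈ -0.31993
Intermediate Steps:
(16243 + X(143, D))/(-48371 + (11*37)*(-7)) = (16243 + 144)/(-48371 + (11*37)*(-7)) = 16387/(-48371 + 407*(-7)) = 16387/(-48371 - 2849) = 16387/(-51220) = 16387*(-1/51220) = -16387/51220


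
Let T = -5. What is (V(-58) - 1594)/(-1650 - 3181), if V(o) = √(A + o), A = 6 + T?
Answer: 1594/4831 - I*√57/4831 ≈ 0.32995 - 0.0015628*I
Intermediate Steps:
A = 1 (A = 6 - 5 = 1)
V(o) = √(1 + o)
(V(-58) - 1594)/(-1650 - 3181) = (√(1 - 58) - 1594)/(-1650 - 3181) = (√(-57) - 1594)/(-4831) = (I*√57 - 1594)*(-1/4831) = (-1594 + I*√57)*(-1/4831) = 1594/4831 - I*√57/4831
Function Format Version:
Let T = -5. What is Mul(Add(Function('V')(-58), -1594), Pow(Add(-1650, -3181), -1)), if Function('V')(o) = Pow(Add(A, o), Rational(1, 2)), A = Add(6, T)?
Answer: Add(Rational(1594, 4831), Mul(Rational(-1, 4831), I, Pow(57, Rational(1, 2)))) ≈ Add(0.32995, Mul(-0.0015628, I))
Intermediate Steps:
A = 1 (A = Add(6, -5) = 1)
Function('V')(o) = Pow(Add(1, o), Rational(1, 2))
Mul(Add(Function('V')(-58), -1594), Pow(Add(-1650, -3181), -1)) = Mul(Add(Pow(Add(1, -58), Rational(1, 2)), -1594), Pow(Add(-1650, -3181), -1)) = Mul(Add(Pow(-57, Rational(1, 2)), -1594), Pow(-4831, -1)) = Mul(Add(Mul(I, Pow(57, Rational(1, 2))), -1594), Rational(-1, 4831)) = Mul(Add(-1594, Mul(I, Pow(57, Rational(1, 2)))), Rational(-1, 4831)) = Add(Rational(1594, 4831), Mul(Rational(-1, 4831), I, Pow(57, Rational(1, 2))))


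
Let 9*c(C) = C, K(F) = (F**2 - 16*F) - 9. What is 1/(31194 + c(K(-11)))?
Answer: 1/31226 ≈ 3.2025e-5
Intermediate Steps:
K(F) = -9 + F**2 - 16*F
c(C) = C/9
1/(31194 + c(K(-11))) = 1/(31194 + (-9 + (-11)**2 - 16*(-11))/9) = 1/(31194 + (-9 + 121 + 176)/9) = 1/(31194 + (1/9)*288) = 1/(31194 + 32) = 1/31226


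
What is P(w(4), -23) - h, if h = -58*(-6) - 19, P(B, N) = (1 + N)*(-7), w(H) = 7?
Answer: -175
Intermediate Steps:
P(B, N) = -7 - 7*N
h = 329 (h = -58*(-6) - 19 = 348 - 19 = 329)
P(w(4), -23) - h = (-7 - 7*(-23)) - 1*329 = (-7 + 161) - 329 = 154 - 329 = -175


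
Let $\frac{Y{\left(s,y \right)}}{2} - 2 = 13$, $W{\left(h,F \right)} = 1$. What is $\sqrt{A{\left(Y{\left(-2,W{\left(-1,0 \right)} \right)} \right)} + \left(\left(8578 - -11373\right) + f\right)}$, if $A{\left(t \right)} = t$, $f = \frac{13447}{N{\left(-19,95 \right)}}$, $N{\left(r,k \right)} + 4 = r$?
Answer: $\frac{2 \sqrt{2565167}}{23} \approx 139.27$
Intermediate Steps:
$N{\left(r,k \right)} = -4 + r$
$Y{\left(s,y \right)} = 30$ ($Y{\left(s,y \right)} = 4 + 2 \cdot 13 = 4 + 26 = 30$)
$f = - \frac{13447}{23}$ ($f = \frac{13447}{-4 - 19} = \frac{13447}{-23} = 13447 \left(- \frac{1}{23}\right) = - \frac{13447}{23} \approx -584.65$)
$\sqrt{A{\left(Y{\left(-2,W{\left(-1,0 \right)} \right)} \right)} + \left(\left(8578 - -11373\right) + f\right)} = \sqrt{30 + \left(\left(8578 - -11373\right) - \frac{13447}{23}\right)} = \sqrt{30 + \left(\left(8578 + 11373\right) - \frac{13447}{23}\right)} = \sqrt{30 + \left(19951 - \frac{13447}{23}\right)} = \sqrt{30 + \frac{445426}{23}} = \sqrt{\frac{446116}{23}} = \frac{2 \sqrt{2565167}}{23}$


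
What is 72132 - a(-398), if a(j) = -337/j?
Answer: 28708199/398 ≈ 72131.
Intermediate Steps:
72132 - a(-398) = 72132 - (-337)/(-398) = 72132 - (-337)*(-1)/398 = 72132 - 1*337/398 = 72132 - 337/398 = 28708199/398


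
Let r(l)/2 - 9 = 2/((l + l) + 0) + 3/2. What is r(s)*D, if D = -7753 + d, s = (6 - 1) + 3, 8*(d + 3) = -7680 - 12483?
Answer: -6987935/32 ≈ -2.1837e+5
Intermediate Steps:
d = -20187/8 (d = -3 + (-7680 - 12483)/8 = -3 + (1/8)*(-20163) = -3 - 20163/8 = -20187/8 ≈ -2523.4)
s = 8 (s = 5 + 3 = 8)
D = -82211/8 (D = -7753 - 20187/8 = -82211/8 ≈ -10276.)
r(l) = 21 + 2/l (r(l) = 18 + 2*(2/((l + l) + 0) + 3/2) = 18 + 2*(2/(2*l + 0) + 3*(1/2)) = 18 + 2*(2/((2*l)) + 3/2) = 18 + 2*(2*(1/(2*l)) + 3/2) = 18 + 2*(1/l + 3/2) = 18 + 2*(3/2 + 1/l) = 18 + (3 + 2/l) = 21 + 2/l)
r(s)*D = (21 + 2/8)*(-82211/8) = (21 + 2*(1/8))*(-82211/8) = (21 + 1/4)*(-82211/8) = (85/4)*(-82211/8) = -6987935/32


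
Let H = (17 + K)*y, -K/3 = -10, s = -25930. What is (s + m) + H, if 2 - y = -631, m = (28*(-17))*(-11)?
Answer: 9057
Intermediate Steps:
K = 30 (K = -3*(-10) = 30)
m = 5236 (m = -476*(-11) = 5236)
y = 633 (y = 2 - 1*(-631) = 2 + 631 = 633)
H = 29751 (H = (17 + 30)*633 = 47*633 = 29751)
(s + m) + H = (-25930 + 5236) + 29751 = -20694 + 29751 = 9057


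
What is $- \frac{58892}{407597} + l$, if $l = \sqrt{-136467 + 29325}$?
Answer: $- \frac{58892}{407597} + i \sqrt{107142} \approx -0.14449 + 327.33 i$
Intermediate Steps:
$l = i \sqrt{107142}$ ($l = \sqrt{-107142} = i \sqrt{107142} \approx 327.33 i$)
$- \frac{58892}{407597} + l = - \frac{58892}{407597} + i \sqrt{107142}$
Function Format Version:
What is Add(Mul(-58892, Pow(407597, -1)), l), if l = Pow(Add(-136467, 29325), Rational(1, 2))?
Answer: Add(Rational(-58892, 407597), Mul(I, Pow(107142, Rational(1, 2)))) ≈ Add(-0.14449, Mul(327.33, I))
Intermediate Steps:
l = Mul(I, Pow(107142, Rational(1, 2))) (l = Pow(-107142, Rational(1, 2)) = Mul(I, Pow(107142, Rational(1, 2))) ≈ Mul(327.33, I))
Add(Mul(-58892, Pow(407597, -1)), l) = Add(Mul(-58892, Pow(407597, -1)), Mul(I, Pow(107142, Rational(1, 2)))) = Add(Mul(-58892, Rational(1, 407597)), Mul(I, Pow(107142, Rational(1, 2)))) = Add(Rational(-58892, 407597), Mul(I, Pow(107142, Rational(1, 2))))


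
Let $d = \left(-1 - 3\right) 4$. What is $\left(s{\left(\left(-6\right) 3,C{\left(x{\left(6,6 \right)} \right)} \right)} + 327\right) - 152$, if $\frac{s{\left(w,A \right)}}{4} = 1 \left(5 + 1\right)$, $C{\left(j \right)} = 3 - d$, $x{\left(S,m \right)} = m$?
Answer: $199$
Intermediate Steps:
$d = -16$ ($d = \left(-4\right) 4 = -16$)
$C{\left(j \right)} = 19$ ($C{\left(j \right)} = 3 - -16 = 3 + 16 = 19$)
$s{\left(w,A \right)} = 24$ ($s{\left(w,A \right)} = 4 \cdot 1 \left(5 + 1\right) = 4 \cdot 1 \cdot 6 = 4 \cdot 6 = 24$)
$\left(s{\left(\left(-6\right) 3,C{\left(x{\left(6,6 \right)} \right)} \right)} + 327\right) - 152 = \left(24 + 327\right) - 152 = 351 - 152 = 199$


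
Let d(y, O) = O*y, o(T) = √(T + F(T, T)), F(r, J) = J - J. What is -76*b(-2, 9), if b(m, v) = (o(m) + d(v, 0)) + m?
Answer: 152 - 76*I*√2 ≈ 152.0 - 107.48*I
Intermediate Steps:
F(r, J) = 0
o(T) = √T (o(T) = √(T + 0) = √T)
b(m, v) = m + √m (b(m, v) = (√m + 0*v) + m = (√m + 0) + m = √m + m = m + √m)
-76*b(-2, 9) = -76*(-2 + √(-2)) = -76*(-2 + I*√2) = 152 - 76*I*√2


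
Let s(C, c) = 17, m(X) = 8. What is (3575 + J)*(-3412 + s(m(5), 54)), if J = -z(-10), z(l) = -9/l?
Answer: -24268139/2 ≈ -1.2134e+7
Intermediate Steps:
J = -9/10 (J = -(-9)/(-10) = -(-9)*(-1)/10 = -1*9/10 = -9/10 ≈ -0.90000)
(3575 + J)*(-3412 + s(m(5), 54)) = (3575 - 9/10)*(-3412 + 17) = (35741/10)*(-3395) = -24268139/2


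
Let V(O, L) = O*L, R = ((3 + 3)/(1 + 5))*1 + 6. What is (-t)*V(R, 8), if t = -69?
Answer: 3864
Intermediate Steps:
R = 7 (R = (6/6)*1 + 6 = (6*(1/6))*1 + 6 = 1*1 + 6 = 1 + 6 = 7)
V(O, L) = L*O
(-t)*V(R, 8) = (-1*(-69))*(8*7) = 69*56 = 3864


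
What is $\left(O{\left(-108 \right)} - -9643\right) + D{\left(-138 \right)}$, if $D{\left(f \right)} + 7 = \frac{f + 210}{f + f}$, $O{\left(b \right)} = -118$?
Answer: $\frac{218908}{23} \approx 9517.7$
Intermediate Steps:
$D{\left(f \right)} = -7 + \frac{210 + f}{2 f}$ ($D{\left(f \right)} = -7 + \frac{f + 210}{f + f} = -7 + \frac{210 + f}{2 f}$)
$\left(O{\left(-108 \right)} - -9643\right) + D{\left(-138 \right)} = \left(-118 - -9643\right) - \left(\frac{13}{2} - \frac{105}{-138}\right) = \left(-118 + 9643\right) + \left(- \frac{13}{2} + 105 \left(- \frac{1}{138}\right)\right) = 9525 - \frac{167}{23} = \frac{218908}{23}$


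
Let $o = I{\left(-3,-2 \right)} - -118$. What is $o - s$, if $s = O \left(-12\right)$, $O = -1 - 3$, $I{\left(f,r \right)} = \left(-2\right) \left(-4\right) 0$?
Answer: $70$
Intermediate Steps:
$I{\left(f,r \right)} = 0$ ($I{\left(f,r \right)} = 8 \cdot 0 = 0$)
$O = -4$ ($O = -1 - 3 = -4$)
$o = 118$ ($o = 0 - -118 = 0 + 118 = 118$)
$s = 48$ ($s = \left(-4\right) \left(-12\right) = 48$)
$o - s = 118 - 48 = 70$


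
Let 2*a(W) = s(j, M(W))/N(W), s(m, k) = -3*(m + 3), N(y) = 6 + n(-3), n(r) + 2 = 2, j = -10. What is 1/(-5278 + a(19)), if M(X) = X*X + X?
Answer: -4/21105 ≈ -0.00018953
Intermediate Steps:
n(r) = 0 (n(r) = -2 + 2 = 0)
N(y) = 6 (N(y) = 6 + 0 = 6)
M(X) = X + X² (M(X) = X² + X = X + X²)
s(m, k) = -9 - 3*m (s(m, k) = -3*(3 + m) = -9 - 3*m)
a(W) = 7/4 (a(W) = ((-9 - 3*(-10))/6)/2 = ((-9 + 30)*(⅙))/2 = (21*(⅙))/2 = (½)*(7/2) = 7/4)
1/(-5278 + a(19)) = 1/(-5278 + 7/4) = 1/(-21105/4) = -4/21105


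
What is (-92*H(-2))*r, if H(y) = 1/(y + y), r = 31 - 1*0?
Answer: 713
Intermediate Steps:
r = 31 (r = 31 + 0 = 31)
H(y) = 1/(2*y)
(-92*H(-2))*r = -46/(-2)*31 = -46*(-1)/2*31 = -92*(-1/4)*31 = 23*31 = 713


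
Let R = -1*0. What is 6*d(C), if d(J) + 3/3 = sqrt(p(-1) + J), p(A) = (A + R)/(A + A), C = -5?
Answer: -6 + 9*I*sqrt(2) ≈ -6.0 + 12.728*I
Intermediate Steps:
R = 0
p(A) = 1/2 (p(A) = (A + 0)/(A + A) = A/((2*A)) = A*(1/(2*A)) = 1/2)
d(J) = -1 + sqrt(1/2 + J)
6*d(C) = 6*(-1 + sqrt(2 + 4*(-5))/2) = 6*(-1 + sqrt(2 - 20)/2) = 6*(-1 + sqrt(-18)/2) = 6*(-1 + (3*I*sqrt(2))/2) = 6*(-1 + 3*I*sqrt(2)/2) = -6 + 9*I*sqrt(2)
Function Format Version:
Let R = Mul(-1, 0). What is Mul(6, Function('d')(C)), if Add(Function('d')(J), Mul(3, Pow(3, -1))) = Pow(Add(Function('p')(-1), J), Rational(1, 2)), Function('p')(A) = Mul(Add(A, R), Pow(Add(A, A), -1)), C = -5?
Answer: Add(-6, Mul(9, I, Pow(2, Rational(1, 2)))) ≈ Add(-6.0000, Mul(12.728, I))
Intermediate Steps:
R = 0
Function('p')(A) = Rational(1, 2) (Function('p')(A) = Mul(Add(A, 0), Pow(Add(A, A), -1)) = Mul(A, Pow(Mul(2, A), -1)) = Mul(A, Mul(Rational(1, 2), Pow(A, -1))) = Rational(1, 2))
Function('d')(J) = Add(-1, Pow(Add(Rational(1, 2), J), Rational(1, 2)))
Mul(6, Function('d')(C)) = Mul(6, Add(-1, Mul(Rational(1, 2), Pow(Add(2, Mul(4, -5)), Rational(1, 2))))) = Mul(6, Add(-1, Mul(Rational(1, 2), Pow(Add(2, -20), Rational(1, 2))))) = Mul(6, Add(-1, Mul(Rational(1, 2), Pow(-18, Rational(1, 2))))) = Mul(6, Add(-1, Mul(Rational(1, 2), Mul(3, I, Pow(2, Rational(1, 2)))))) = Mul(6, Add(-1, Mul(Rational(3, 2), I, Pow(2, Rational(1, 2))))) = Add(-6, Mul(9, I, Pow(2, Rational(1, 2))))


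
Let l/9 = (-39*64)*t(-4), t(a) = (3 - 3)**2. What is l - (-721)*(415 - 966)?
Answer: -397271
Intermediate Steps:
t(a) = 0 (t(a) = 0**2 = 0)
l = 0 (l = 9*(-39*64*0) = 9*(-2496*0) = 9*0 = 0)
l - (-721)*(415 - 966) = 0 - (-721)*(415 - 966) = 0 - (-721)*(-551) = 0 - 1*397271 = 0 - 397271 = -397271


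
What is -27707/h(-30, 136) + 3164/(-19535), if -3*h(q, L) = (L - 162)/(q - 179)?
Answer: 339367583351/507910 ≈ 6.6817e+5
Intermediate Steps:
h(q, L) = -(-162 + L)/(3*(-179 + q)) (h(q, L) = -(L - 162)/(3*(q - 179)) = -(-162 + L)/(3*(-179 + q)))
-27707/h(-30, 136) + 3164/(-19535) = -27707*3*(-179 - 30)/(162 - 1*136) + 3164/(-19535) = -27707*(-627/(162 - 136)) + 3164*(-1/19535) = -27707/((1/3)*(-1/209)*26) - 3164/19535 = -27707/(-26/627) - 3164/19535 = -27707*(-627/26) - 3164/19535 = 17372289/26 - 3164/19535 = 339367583351/507910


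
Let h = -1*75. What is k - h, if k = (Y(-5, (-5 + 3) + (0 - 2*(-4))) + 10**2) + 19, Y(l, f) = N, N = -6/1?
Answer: 188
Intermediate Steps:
N = -6 (N = -6*1 = -6)
Y(l, f) = -6
k = 113 (k = (-6 + 10**2) + 19 = (-6 + 100) + 19 = 94 + 19 = 113)
h = -75
k - h = 113 - 1*(-75) = 113 + 75 = 188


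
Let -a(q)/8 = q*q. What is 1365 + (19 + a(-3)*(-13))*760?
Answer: 727165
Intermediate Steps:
a(q) = -8*q² (a(q) = -8*q*q = -8*q²)
1365 + (19 + a(-3)*(-13))*760 = 1365 + (19 - 8*(-3)²*(-13))*760 = 1365 + (19 - 8*9*(-13))*760 = 1365 + (19 - 72*(-13))*760 = 1365 + (19 + 936)*760 = 1365 + 955*760 = 1365 + 725800 = 727165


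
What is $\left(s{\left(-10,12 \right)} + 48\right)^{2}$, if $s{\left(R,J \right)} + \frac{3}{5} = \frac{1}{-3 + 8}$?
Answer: $\frac{56644}{25} \approx 2265.8$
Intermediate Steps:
$s{\left(R,J \right)} = - \frac{2}{5}$ ($s{\left(R,J \right)} = - \frac{3}{5} + \frac{1}{-3 + 8} = - \frac{3}{5} + \frac{1}{5} = - \frac{2}{5}$)
$\left(s{\left(-10,12 \right)} + 48\right)^{2} = \left(- \frac{2}{5} + 48\right)^{2} = \left(\frac{238}{5}\right)^{2} = \frac{56644}{25}$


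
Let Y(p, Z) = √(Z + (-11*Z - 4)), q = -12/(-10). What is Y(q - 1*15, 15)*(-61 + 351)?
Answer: 290*I*√154 ≈ 3598.8*I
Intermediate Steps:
q = 6/5 (q = -12*(-⅒) = 6/5 ≈ 1.2000)
Y(p, Z) = √(-4 - 10*Z) (Y(p, Z) = √(Z + (-4 - 11*Z)) = √(-4 - 10*Z))
Y(q - 1*15, 15)*(-61 + 351) = √(-4 - 10*15)*(-61 + 351) = √(-4 - 150)*290 = √(-154)*290 = (I*√154)*290 = 290*I*√154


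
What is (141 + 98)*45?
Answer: 10755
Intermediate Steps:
(141 + 98)*45 = 239*45 = 10755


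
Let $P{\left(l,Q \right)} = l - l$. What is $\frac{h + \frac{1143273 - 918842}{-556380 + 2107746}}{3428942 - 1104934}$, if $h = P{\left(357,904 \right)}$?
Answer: $\frac{224431}{3605386994928} \approx 6.2249 \cdot 10^{-8}$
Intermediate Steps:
$P{\left(l,Q \right)} = 0$
$h = 0$
$\frac{h + \frac{1143273 - 918842}{-556380 + 2107746}}{3428942 - 1104934} = \frac{0 + \frac{1143273 - 918842}{-556380 + 2107746}}{3428942 - 1104934} = \frac{0 + \frac{224431}{1551366}}{2324008} = \left(0 + 224431 \cdot \frac{1}{1551366}\right) \frac{1}{2324008} = \left(0 + \frac{224431}{1551366}\right) \frac{1}{2324008} = \frac{224431}{1551366} \cdot \frac{1}{2324008} = \frac{224431}{3605386994928}$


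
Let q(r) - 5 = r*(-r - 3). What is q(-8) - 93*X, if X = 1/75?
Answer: -906/25 ≈ -36.240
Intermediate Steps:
X = 1/75 ≈ 0.013333
q(r) = 5 + r*(-3 - r) (q(r) = 5 + r*(-r - 3) = 5 + r*(-3 - r))
q(-8) - 93*X = (5 - 1*(-8)² - 3*(-8)) - 93*1/75 = (5 - 1*64 + 24) - 31/25 = (5 - 64 + 24) - 31/25 = -35 - 31/25 = -906/25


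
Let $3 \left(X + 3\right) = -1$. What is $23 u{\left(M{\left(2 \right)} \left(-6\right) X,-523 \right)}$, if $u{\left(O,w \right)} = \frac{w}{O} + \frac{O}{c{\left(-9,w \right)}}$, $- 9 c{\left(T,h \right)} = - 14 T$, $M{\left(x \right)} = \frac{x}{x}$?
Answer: $- \frac{88803}{140} \approx -634.31$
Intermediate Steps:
$M{\left(x \right)} = 1$
$X = - \frac{10}{3}$ ($X = -3 + \frac{1}{3} \left(-1\right) = -3 - \frac{1}{3} = - \frac{10}{3} \approx -3.3333$)
$c{\left(T,h \right)} = \frac{14 T}{9}$ ($c{\left(T,h \right)} = - \frac{\left(-14\right) T}{9} = \frac{14 T}{9}$)
$u{\left(O,w \right)} = - \frac{O}{14} + \frac{w}{O}$ ($u{\left(O,w \right)} = \frac{w}{O} + \frac{O}{\frac{14}{9} \left(-9\right)} = \frac{w}{O} + \frac{O}{-14} = \frac{w}{O} + O \left(- \frac{1}{14}\right) = \frac{w}{O} - \frac{O}{14} = - \frac{O}{14} + \frac{w}{O}$)
$23 u{\left(M{\left(2 \right)} \left(-6\right) X,-523 \right)} = 23 \left(- \frac{1 \left(-6\right) \left(- \frac{10}{3}\right)}{14} - \frac{523}{1 \left(-6\right) \left(- \frac{10}{3}\right)}\right) = 23 \left(- \frac{\left(-6\right) \left(- \frac{10}{3}\right)}{14} - \frac{523}{\left(-6\right) \left(- \frac{10}{3}\right)}\right) = 23 \left(\left(- \frac{1}{14}\right) 20 - \frac{523}{20}\right) = 23 \left(- \frac{10}{7} - \frac{523}{20}\right) = 23 \left(- \frac{3861}{140}\right) = - \frac{88803}{140}$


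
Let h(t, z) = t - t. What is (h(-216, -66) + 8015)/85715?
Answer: 229/2449 ≈ 0.093508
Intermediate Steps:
h(t, z) = 0
(h(-216, -66) + 8015)/85715 = (0 + 8015)/85715 = 8015*(1/85715) = 229/2449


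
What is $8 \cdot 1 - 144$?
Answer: $-136$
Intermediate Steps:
$8 \cdot 1 - 144 = 8 - 144 = -136$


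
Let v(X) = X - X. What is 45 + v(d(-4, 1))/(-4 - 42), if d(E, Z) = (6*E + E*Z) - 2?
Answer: 45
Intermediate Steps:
d(E, Z) = -2 + 6*E + E*Z
v(X) = 0
45 + v(d(-4, 1))/(-4 - 42) = 45 + 0/(-4 - 42) = 45 + 0/(-46) = 45 - 1/46*0 = 45 + 0 = 45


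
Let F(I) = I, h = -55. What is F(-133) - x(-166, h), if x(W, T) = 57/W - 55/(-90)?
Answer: -99551/747 ≈ -133.27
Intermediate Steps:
x(W, T) = 11/18 + 57/W (x(W, T) = 57/W - 55*(-1/90) = 57/W + 11/18 = 11/18 + 57/W)
F(-133) - x(-166, h) = -133 - (11/18 + 57/(-166)) = -133 - (11/18 + 57*(-1/166)) = -133 - (11/18 - 57/166) = -133 - 1*200/747 = -133 - 200/747 = -99551/747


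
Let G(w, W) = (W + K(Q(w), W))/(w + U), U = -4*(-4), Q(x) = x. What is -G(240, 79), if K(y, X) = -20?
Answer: -59/256 ≈ -0.23047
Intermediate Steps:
U = 16
G(w, W) = (-20 + W)/(16 + w) (G(w, W) = (W - 20)/(w + 16) = (-20 + W)/(16 + w))
-G(240, 79) = -(-20 + 79)/(16 + 240) = -59/256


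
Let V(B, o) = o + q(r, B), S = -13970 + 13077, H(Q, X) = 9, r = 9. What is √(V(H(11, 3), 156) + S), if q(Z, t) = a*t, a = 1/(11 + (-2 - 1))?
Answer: 29*I*√14/4 ≈ 27.127*I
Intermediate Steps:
S = -893
a = ⅛ (a = 1/(11 - 3) = 1/8 = ⅛ ≈ 0.12500)
q(Z, t) = t/8
V(B, o) = o + B/8
√(V(H(11, 3), 156) + S) = √((156 + (⅛)*9) - 893) = √((156 + 9/8) - 893) = √(1257/8 - 893) = √(-5887/8) = 29*I*√14/4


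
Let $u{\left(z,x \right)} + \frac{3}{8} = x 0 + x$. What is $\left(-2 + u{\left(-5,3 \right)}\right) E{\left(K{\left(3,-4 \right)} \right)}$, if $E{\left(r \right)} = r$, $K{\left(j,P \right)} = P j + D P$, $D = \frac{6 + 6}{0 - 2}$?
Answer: $\frac{15}{2} \approx 7.5$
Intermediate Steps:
$u{\left(z,x \right)} = - \frac{3}{8} + x$ ($u{\left(z,x \right)} = - \frac{3}{8} + \left(x 0 + x\right) = - \frac{3}{8} + \left(0 + x\right) = - \frac{3}{8} + x$)
$D = -6$ ($D = \frac{12}{-2} = 12 \left(- \frac{1}{2}\right) = -6$)
$K{\left(j,P \right)} = - 6 P + P j$ ($K{\left(j,P \right)} = P j - 6 P = - 6 P + P j$)
$\left(-2 + u{\left(-5,3 \right)}\right) E{\left(K{\left(3,-4 \right)} \right)} = \left(-2 + \left(- \frac{3}{8} + 3\right)\right) \left(- 4 \left(-6 + 3\right)\right) = \left(-2 + \frac{21}{8}\right) \left(\left(-4\right) \left(-3\right)\right) = \frac{5}{8} \cdot 12 = \frac{15}{2}$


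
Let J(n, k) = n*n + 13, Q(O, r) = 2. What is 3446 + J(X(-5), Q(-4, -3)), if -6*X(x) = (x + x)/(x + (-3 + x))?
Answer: 5261164/1521 ≈ 3459.0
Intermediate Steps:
X(x) = -x/(3*(-3 + 2*x)) (X(x) = -(x + x)/(6*(x + (-3 + x))) = -2*x/(6*(-3 + 2*x)) = -x/(3*(-3 + 2*x)))
J(n, k) = 13 + n**2 (J(n, k) = n**2 + 13 = 13 + n**2)
3446 + J(X(-5), Q(-4, -3)) = 3446 + (13 + (-1*(-5)/(-9 + 6*(-5)))**2) = 3446 + (13 + (-1*(-5)/(-9 - 30))**2) = 3446 + (13 + (-1*(-5)/(-39))**2) = 3446 + (13 + (-1*(-5)*(-1/39))**2) = 3446 + (13 + (-5/39)**2) = 3446 + (13 + 25/1521) = 3446 + 19798/1521 = 5261164/1521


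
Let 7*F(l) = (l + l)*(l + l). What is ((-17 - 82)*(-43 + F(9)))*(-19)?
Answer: 43263/7 ≈ 6180.4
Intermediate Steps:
F(l) = 4*l²/7 (F(l) = ((l + l)*(l + l))/7 = ((2*l)*(2*l))/7 = (4*l²)/7 = 4*l²/7)
((-17 - 82)*(-43 + F(9)))*(-19) = ((-17 - 82)*(-43 + (4/7)*9²))*(-19) = -99*(-43 + (4/7)*81)*(-19) = -99*(-43 + 324/7)*(-19) = -99*23/7*(-19) = -2277/7*(-19) = 43263/7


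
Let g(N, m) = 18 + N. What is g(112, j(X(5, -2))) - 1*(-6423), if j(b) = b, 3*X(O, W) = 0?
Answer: 6553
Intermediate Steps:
X(O, W) = 0 (X(O, W) = (⅓)*0 = 0)
g(112, j(X(5, -2))) - 1*(-6423) = (18 + 112) - 1*(-6423) = 130 + 6423 = 6553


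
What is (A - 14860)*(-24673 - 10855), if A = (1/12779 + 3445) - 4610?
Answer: 7275547264272/12779 ≈ 5.6934e+8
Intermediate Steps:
A = -14887534/12779 (A = (1/12779 + 3445) - 4610 = 44023656/12779 - 4610 = -14887534/12779 ≈ -1165.0)
(A - 14860)*(-24673 - 10855) = (-14887534/12779 - 14860)*(-24673 - 10855) = -204783474/12779*(-35528) = 7275547264272/12779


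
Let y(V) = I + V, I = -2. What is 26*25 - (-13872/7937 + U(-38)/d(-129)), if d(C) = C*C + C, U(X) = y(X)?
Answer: 10676950693/16381968 ≈ 651.75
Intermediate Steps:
y(V) = -2 + V
U(X) = -2 + X
d(C) = C + C**2 (d(C) = C**2 + C = C + C**2)
26*25 - (-13872/7937 + U(-38)/d(-129)) = 26*25 - (-13872/7937 + (-2 - 38)/((-129*(1 - 129)))) = 650 - (-13872*1/7937 - 40/((-129*(-128)))) = 650 - (-13872/7937 - 40/16512) = 650 - (-13872/7937 - 40*1/16512) = 650 - (-13872/7937 - 5/2064) = 650 - 1*(-28671493/16381968) = 650 + 28671493/16381968 = 10676950693/16381968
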